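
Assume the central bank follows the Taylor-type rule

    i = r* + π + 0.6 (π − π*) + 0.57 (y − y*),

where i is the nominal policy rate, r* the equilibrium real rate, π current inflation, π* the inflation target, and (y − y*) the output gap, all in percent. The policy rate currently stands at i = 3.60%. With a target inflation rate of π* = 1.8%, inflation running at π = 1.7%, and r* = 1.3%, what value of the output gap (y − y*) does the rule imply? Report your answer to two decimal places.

1.16%

0.57 (y − y*) = 3.60 − 1.3 − 1.7 − 0.6 × (1.7 − 1.8) = 0.66
(y − y*) = 0.66 / 0.57 = 1.16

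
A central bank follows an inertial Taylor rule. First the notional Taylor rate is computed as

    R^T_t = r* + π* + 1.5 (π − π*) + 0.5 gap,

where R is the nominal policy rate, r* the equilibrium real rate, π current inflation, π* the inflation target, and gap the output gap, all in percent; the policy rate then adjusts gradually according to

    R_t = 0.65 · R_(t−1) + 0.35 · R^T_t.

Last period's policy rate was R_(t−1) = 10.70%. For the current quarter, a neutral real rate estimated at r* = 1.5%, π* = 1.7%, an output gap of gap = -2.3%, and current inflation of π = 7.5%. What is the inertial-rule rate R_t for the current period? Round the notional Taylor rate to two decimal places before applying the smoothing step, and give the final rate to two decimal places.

10.72%

R^T_t = 1.5 + 1.7 + 1.5 × (7.5 − 1.7) + 0.5 × (-2.3)
   = 1.5 + 1.7 + 8.7 − 1.15 = 10.75
R_t = 0.65 × 10.70 + 0.35 × 10.75 = 6.955 + 3.7625 = 10.72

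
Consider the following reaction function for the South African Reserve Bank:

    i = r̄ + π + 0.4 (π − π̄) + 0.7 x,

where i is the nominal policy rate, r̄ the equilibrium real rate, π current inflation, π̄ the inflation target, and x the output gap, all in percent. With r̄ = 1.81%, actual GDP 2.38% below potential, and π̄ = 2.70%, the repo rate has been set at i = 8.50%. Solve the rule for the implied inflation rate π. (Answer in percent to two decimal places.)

6.74%

Output 2.38% below potential → x = -2.38.
Collecting π: i = r̄ + (1 + 0.4) π − 0.4 π̄ + 0.7 x
1.4 π = 8.50 − 1.81 + 0.4 × 2.70 − 0.7 × (-2.38) = 9.436
π = 9.436 / 1.4 = 6.74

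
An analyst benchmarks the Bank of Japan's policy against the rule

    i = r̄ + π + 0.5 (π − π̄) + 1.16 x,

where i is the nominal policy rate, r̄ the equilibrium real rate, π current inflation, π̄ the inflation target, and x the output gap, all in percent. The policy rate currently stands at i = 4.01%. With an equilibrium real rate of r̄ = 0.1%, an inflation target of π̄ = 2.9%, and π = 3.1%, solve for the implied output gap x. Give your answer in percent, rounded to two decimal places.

0.61%

1.16 x = 4.01 − 0.1 − 3.1 − 0.5 × (3.1 − 2.9) = 0.71
x = 0.71 / 1.16 = 0.61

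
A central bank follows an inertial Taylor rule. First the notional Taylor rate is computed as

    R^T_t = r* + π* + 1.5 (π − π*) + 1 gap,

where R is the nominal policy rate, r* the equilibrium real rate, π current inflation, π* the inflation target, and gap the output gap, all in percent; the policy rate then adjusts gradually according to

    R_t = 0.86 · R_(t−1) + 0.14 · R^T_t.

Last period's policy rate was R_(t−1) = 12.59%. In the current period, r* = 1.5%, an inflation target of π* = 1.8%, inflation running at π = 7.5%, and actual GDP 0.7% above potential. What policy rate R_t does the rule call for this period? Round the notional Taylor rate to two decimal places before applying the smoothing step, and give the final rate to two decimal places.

Output 0.7% above potential → gap = 0.7.
R^T_t = 1.5 + 1.8 + 1.5 × (7.5 − 1.8) + 1 × 0.7
   = 1.5 + 1.8 + 8.55 + 0.7 = 12.55
R_t = 0.86 × 12.59 + 0.14 × 12.55 = 10.8274 + 1.757 = 12.58

12.58%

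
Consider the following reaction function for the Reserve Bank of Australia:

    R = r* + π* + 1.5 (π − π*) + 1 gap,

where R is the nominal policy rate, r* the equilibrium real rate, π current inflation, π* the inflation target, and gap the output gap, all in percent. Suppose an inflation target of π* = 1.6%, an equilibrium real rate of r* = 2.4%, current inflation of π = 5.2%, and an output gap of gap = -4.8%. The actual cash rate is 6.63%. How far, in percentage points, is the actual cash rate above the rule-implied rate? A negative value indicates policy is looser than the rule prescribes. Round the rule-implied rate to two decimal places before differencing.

R = 2.4 + 1.6 + 1.5 × (5.2 − 1.6) + 1 × (-4.8)
   = 2.4 + 1.6 + 5.4 − 4.8 = 4.60
Deviation = 6.63 − 4.60 = 2.03 pp.

2.03 pp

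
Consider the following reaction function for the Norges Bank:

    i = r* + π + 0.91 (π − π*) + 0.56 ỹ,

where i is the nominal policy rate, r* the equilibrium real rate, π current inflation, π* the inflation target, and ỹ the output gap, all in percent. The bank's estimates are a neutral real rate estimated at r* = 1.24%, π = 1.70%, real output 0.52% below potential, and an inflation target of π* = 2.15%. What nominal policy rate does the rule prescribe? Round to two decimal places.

2.24%

Output 0.52% below potential → ỹ = -0.52.
i = 1.24 + 1.70 + 0.91 × (1.70 − 2.15) + 0.56 × (-0.52)
   = 1.24 + 1.7 − 0.4095 − 0.2912 = 2.24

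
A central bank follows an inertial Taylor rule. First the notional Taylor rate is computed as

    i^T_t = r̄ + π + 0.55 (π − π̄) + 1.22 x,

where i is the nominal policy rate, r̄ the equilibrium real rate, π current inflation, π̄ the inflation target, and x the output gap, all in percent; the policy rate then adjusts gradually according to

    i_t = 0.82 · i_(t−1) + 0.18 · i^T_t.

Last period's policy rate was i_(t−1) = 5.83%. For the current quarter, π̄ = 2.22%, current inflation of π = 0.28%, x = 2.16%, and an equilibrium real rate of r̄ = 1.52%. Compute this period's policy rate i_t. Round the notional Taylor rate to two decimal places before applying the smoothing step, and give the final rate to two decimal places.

5.39%

i^T_t = 1.52 + 0.28 + 0.55 × (0.28 − 2.22) + 1.22 × 2.16
   = 1.52 + 0.28 − 1.067 + 2.6352 = 3.37
i_t = 0.82 × 5.83 + 0.18 × 3.37 = 4.7806 + 0.6066 = 5.39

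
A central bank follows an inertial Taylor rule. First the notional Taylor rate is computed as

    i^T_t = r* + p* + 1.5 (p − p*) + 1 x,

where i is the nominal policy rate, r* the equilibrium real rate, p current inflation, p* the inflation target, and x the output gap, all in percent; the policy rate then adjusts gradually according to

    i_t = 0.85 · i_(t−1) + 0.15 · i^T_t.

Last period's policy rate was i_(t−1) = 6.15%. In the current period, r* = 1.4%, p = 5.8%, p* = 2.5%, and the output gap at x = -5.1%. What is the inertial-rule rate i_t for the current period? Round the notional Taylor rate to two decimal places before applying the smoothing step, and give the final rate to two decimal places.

5.79%

i^T_t = 1.4 + 2.5 + 1.5 × (5.8 − 2.5) + 1 × (-5.1)
   = 1.4 + 2.5 + 4.95 − 5.1 = 3.75
i_t = 0.85 × 6.15 + 0.15 × 3.75 = 5.2275 + 0.5625 = 5.79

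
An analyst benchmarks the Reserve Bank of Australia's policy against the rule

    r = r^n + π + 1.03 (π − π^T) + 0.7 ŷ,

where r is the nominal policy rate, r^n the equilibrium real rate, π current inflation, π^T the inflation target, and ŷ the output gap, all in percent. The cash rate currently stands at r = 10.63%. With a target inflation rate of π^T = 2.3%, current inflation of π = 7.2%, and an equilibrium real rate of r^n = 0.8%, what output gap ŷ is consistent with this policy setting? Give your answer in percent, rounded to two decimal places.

0.7 ŷ = 10.63 − 0.8 − 7.2 − 1.03 × (7.2 − 2.3) = -2.417
ŷ = -2.417 / 0.7 = -3.45

-3.45%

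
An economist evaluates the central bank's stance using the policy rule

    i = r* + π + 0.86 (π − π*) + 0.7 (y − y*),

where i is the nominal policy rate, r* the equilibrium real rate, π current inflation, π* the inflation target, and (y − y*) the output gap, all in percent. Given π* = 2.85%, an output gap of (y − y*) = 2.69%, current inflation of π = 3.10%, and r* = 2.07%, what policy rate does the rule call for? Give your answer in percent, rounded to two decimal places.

7.27%

i = 2.07 + 3.10 + 0.86 × (3.10 − 2.85) + 0.7 × 2.69
   = 2.07 + 3.1 + 0.215 + 1.883 = 7.27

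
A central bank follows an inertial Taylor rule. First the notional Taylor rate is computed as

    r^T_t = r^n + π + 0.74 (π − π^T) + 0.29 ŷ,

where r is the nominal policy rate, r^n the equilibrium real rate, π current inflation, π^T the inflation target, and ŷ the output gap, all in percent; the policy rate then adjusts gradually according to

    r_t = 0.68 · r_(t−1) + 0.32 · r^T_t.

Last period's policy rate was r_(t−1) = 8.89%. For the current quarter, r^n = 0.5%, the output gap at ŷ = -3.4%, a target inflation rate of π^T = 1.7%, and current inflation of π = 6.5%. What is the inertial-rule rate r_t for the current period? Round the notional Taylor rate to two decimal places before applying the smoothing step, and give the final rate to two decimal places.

9.11%

r^T_t = 0.5 + 6.5 + 0.74 × (6.5 − 1.7) + 0.29 × (-3.4)
   = 0.5 + 6.5 + 3.552 − 0.986 = 9.57
r_t = 0.68 × 8.89 + 0.32 × 9.57 = 6.0452 + 3.0624 = 9.11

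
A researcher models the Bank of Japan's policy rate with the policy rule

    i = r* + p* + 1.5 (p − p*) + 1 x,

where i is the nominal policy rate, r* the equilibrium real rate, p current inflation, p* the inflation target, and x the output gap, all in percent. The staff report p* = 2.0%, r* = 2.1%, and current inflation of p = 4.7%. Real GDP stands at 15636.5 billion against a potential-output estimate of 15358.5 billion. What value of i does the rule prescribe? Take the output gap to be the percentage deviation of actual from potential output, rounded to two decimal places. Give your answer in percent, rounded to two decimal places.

9.96%

Output gap = 100 × (15636.5 − 15358.5) / 15358.5 = 1.81%.
i = 2.10 + 2.00 + 1.5 × (4.70 − 2.00) + 1 × 1.81
   = 2.10 + 2 + 4.05 + 1.81 = 9.96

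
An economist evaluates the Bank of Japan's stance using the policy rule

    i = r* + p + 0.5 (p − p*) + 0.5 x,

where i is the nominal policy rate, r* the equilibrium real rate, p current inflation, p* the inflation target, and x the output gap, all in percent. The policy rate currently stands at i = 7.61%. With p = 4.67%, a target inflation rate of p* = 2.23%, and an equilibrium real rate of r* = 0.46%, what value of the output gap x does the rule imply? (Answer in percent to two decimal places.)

0.5 x = 7.61 − 0.46 − 4.67 − 0.5 × (4.67 − 2.23) = 1.26
x = 1.26 / 0.5 = 2.52

2.52%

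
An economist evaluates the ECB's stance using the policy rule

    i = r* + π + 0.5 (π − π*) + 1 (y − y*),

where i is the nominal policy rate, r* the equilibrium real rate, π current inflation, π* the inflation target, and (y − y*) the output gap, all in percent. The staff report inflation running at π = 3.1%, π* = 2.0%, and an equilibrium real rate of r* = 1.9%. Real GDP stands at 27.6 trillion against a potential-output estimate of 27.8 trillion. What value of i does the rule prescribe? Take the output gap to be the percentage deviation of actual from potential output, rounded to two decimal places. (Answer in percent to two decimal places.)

Output gap = 100 × (27.6 − 27.8) / 27.8 = -0.72%.
i = 1.90 + 3.10 + 0.5 × (3.10 − 2.00) + 1 × (-0.72)
   = 1.90 + 3.1 + 0.55 − 0.72 = 4.83

4.83%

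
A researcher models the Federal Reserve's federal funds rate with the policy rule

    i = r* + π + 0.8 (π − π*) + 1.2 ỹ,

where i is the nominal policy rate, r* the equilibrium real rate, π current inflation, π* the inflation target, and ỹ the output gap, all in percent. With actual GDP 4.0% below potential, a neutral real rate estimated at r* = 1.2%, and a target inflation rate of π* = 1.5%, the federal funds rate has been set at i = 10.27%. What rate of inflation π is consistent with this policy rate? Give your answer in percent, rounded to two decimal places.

8.37%

Output 4.0% below potential → ỹ = -4.0.
Collecting π: i = r* + (1 + 0.8) π − 0.8 π* + 1.2 ỹ
1.8 π = 10.27 − 1.2 + 0.8 × 1.5 − 1.2 × (-4.0) = 15.07
π = 15.07 / 1.8 = 8.37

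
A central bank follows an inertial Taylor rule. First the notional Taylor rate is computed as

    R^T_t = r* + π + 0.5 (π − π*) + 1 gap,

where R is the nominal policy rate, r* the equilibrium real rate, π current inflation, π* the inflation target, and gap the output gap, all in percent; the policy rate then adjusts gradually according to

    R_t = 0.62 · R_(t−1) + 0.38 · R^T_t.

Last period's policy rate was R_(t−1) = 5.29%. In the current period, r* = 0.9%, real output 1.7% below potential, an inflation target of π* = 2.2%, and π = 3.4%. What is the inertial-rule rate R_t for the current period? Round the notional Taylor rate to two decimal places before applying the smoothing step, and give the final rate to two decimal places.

4.50%

Output 1.7% below potential → gap = -1.7.
R^T_t = 0.9 + 3.4 + 0.5 × (3.4 − 2.2) + 1 × (-1.7)
   = 0.9 + 3.4 + 0.6 − 1.7 = 3.20
R_t = 0.62 × 5.29 + 0.38 × 3.20 = 3.2798 + 1.216 = 4.50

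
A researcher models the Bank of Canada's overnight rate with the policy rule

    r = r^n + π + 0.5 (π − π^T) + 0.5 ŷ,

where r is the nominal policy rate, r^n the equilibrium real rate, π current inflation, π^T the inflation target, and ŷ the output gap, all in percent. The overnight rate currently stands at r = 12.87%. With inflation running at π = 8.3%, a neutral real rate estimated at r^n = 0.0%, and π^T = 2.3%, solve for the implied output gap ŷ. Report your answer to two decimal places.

0.5 ŷ = 12.87 − 0.0 − 8.3 − 0.5 × (8.3 − 2.3) = 1.57
ŷ = 1.57 / 0.5 = 3.14

3.14%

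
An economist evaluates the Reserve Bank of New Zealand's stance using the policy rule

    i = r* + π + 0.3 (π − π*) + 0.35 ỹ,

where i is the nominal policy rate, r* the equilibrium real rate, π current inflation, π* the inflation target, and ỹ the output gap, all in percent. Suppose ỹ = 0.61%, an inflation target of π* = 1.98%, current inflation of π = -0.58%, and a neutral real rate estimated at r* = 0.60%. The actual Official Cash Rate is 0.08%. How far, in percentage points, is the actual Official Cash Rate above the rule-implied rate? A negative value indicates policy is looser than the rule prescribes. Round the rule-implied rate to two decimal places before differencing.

i = 0.60 + (-0.58) + 0.3 × (-0.58 − 1.98) + 0.35 × 0.61
   = 0.60 − 0.58 − 0.768 + 0.2135 = -0.53
Deviation = 0.08 − (-0.53) = 0.61 pp.

0.61 pp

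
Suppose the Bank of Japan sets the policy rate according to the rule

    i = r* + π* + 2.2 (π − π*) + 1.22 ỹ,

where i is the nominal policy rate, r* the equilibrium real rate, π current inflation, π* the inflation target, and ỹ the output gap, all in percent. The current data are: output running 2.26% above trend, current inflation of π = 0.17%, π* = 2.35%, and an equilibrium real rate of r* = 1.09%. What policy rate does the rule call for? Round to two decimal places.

1.40%

Output 2.26% above potential → ỹ = 2.26.
i = 1.09 + 2.35 + 2.2 × (0.17 − 2.35) + 1.22 × 2.26
   = 1.09 + 2.35 − 4.796 + 2.7572 = 1.40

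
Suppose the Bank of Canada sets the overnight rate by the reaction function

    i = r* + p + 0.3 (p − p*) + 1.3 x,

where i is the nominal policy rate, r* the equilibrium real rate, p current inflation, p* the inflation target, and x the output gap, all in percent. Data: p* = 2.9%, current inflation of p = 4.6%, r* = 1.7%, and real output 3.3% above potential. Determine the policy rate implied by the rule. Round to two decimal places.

Output 3.3% above potential → x = 3.3.
i = 1.7 + 4.6 + 0.3 × (4.6 − 2.9) + 1.3 × 3.3
   = 1.7 + 4.6 + 0.51 + 4.29 = 11.10

11.10%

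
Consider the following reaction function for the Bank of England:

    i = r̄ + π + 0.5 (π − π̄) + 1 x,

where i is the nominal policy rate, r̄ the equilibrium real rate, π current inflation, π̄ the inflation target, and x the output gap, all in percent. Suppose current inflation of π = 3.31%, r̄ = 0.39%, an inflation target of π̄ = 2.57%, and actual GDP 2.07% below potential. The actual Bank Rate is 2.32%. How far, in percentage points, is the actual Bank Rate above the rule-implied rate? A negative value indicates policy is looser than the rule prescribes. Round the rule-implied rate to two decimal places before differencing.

Output 2.07% below potential → x = -2.07.
i = 0.39 + 3.31 + 0.5 × (3.31 − 2.57) + 1 × (-2.07)
   = 0.39 + 3.31 + 0.37 − 2.07 = 2.00
Deviation = 2.32 − 2.00 = 0.32 pp.

0.32 pp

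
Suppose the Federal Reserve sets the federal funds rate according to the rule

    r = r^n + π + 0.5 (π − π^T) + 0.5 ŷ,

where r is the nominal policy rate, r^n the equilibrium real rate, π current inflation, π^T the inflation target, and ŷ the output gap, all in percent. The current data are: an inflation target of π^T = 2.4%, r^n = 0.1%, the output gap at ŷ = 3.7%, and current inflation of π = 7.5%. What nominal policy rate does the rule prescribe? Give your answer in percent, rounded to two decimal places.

r = 0.1 + 7.5 + 0.5 × (7.5 − 2.4) + 0.5 × 3.7
   = 0.1 + 7.5 + 2.55 + 1.85 = 12.00

12.00%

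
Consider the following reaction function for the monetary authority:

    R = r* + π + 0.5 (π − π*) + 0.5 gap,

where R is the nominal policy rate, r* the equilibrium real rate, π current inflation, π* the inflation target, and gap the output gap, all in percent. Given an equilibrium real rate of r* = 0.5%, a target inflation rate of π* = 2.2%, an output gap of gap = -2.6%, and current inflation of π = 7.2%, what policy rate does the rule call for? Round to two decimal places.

R = 0.5 + 7.2 + 0.5 × (7.2 − 2.2) + 0.5 × (-2.6)
   = 0.5 + 7.2 + 2.5 − 1.3 = 8.90

8.90%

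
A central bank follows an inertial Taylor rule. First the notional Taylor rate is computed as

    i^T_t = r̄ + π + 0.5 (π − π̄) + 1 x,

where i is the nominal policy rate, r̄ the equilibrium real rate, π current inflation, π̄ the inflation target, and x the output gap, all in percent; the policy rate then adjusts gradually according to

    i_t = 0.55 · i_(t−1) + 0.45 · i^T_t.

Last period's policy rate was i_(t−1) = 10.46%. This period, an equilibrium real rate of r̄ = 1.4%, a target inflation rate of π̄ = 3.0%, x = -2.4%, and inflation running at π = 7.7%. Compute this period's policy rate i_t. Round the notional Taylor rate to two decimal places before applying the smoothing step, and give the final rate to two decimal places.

9.83%

i^T_t = 1.4 + 7.7 + 0.5 × (7.7 − 3.0) + 1 × (-2.4)
   = 1.4 + 7.7 + 2.35 − 2.4 = 9.05
i_t = 0.55 × 10.46 + 0.45 × 9.05 = 5.753 + 4.0725 = 9.83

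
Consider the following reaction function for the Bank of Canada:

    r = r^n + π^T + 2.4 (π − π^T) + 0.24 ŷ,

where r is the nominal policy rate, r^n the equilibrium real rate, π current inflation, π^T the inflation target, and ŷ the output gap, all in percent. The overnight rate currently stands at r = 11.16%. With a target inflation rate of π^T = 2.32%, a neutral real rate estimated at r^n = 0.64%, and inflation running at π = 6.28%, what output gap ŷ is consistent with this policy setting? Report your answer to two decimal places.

0.24 ŷ = 11.16 − 0.64 − 2.32 − 2.4 × (6.28 − 2.32) = -1.304
ŷ = -1.304 / 0.24 = -5.43

-5.43%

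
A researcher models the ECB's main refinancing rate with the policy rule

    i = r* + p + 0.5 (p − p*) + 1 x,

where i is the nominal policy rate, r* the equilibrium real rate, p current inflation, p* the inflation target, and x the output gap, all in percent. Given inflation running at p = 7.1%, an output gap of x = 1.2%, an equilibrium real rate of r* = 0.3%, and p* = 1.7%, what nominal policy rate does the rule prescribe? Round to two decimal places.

i = 0.3 + 7.1 + 0.5 × (7.1 − 1.7) + 1 × 1.2
   = 0.3 + 7.1 + 2.7 + 1.2 = 11.30

11.30%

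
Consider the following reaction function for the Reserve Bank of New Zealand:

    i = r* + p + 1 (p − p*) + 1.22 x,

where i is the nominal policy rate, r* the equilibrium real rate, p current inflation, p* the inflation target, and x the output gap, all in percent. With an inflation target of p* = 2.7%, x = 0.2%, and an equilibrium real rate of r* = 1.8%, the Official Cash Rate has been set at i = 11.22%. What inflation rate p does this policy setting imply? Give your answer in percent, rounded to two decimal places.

5.94%

Collecting p: i = r* + (1 + 1) p − 1 p* + 1.22 x
2 p = 11.22 − 1.8 + 1 × 2.7 − 1.22 × 0.2 = 11.876
p = 11.876 / 2 = 5.94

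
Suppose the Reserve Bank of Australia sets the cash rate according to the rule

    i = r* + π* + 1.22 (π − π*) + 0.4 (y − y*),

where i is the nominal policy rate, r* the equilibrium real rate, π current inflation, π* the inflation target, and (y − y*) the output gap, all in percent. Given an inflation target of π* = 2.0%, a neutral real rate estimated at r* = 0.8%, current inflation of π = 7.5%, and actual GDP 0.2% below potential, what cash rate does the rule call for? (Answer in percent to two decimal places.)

Output 0.2% below potential → (y − y*) = -0.2.
i = 0.8 + 2.0 + 1.22 × (7.5 − 2.0) + 0.4 × (-0.2)
   = 0.8 + 2 + 6.71 − 0.08 = 9.43

9.43%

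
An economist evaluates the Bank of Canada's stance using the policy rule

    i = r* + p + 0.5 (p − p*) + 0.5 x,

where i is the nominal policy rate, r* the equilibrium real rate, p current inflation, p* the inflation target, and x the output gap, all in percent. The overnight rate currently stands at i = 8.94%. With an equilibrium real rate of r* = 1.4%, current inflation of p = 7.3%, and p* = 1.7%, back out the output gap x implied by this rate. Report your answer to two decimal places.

0.5 x = 8.94 − 1.4 − 7.3 − 0.5 × (7.3 − 1.7) = -2.56
x = -2.56 / 0.5 = -5.12

-5.12%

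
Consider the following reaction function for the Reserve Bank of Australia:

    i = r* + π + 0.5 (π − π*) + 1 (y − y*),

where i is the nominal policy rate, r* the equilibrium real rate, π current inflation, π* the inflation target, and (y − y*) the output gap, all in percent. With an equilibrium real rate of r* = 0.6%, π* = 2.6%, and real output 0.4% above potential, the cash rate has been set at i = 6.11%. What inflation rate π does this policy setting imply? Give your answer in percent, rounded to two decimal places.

Output 0.4% above potential → (y − y*) = 0.4.
Collecting π: i = r* + (1 + 0.5) π − 0.5 π* + 1 (y − y*)
1.5 π = 6.11 − 0.6 + 0.5 × 2.6 − 1 × 0.4 = 6.41
π = 6.41 / 1.5 = 4.27

4.27%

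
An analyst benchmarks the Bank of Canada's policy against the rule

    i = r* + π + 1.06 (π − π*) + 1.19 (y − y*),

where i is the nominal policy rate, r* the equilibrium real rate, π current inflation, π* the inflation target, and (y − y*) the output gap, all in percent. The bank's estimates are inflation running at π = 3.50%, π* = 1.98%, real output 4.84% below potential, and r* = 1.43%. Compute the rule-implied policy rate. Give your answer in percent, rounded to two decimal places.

Output 4.84% below potential → (y − y*) = -4.84.
i = 1.43 + 3.50 + 1.06 × (3.50 − 1.98) + 1.19 × (-4.84)
   = 1.43 + 3.5 + 1.6112 − 5.7596 = 0.78

0.78%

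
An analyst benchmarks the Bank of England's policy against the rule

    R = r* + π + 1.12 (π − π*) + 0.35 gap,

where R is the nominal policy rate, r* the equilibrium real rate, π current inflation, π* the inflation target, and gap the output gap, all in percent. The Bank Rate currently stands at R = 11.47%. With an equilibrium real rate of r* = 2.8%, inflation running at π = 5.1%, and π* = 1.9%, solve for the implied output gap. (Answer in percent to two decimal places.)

0.35 gap = 11.47 − 2.8 − 5.1 − 1.12 × (5.1 − 1.9) = -0.014
gap = -0.014 / 0.35 = -0.04

-0.04%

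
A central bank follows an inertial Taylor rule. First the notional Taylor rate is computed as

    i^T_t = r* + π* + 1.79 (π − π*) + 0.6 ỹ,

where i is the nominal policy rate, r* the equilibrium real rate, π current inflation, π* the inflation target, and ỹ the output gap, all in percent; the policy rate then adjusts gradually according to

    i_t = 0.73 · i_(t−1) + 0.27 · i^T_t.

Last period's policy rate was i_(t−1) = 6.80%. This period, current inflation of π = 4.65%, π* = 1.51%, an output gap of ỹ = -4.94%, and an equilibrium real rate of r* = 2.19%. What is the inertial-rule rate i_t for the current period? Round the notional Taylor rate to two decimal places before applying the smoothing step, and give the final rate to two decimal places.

6.68%

i^T_t = 2.19 + 1.51 + 1.79 × (4.65 − 1.51) + 0.6 × (-4.94)
   = 2.19 + 1.51 + 5.6206 − 2.964 = 6.36
i_t = 0.73 × 6.80 + 0.27 × 6.36 = 4.964 + 1.7172 = 6.68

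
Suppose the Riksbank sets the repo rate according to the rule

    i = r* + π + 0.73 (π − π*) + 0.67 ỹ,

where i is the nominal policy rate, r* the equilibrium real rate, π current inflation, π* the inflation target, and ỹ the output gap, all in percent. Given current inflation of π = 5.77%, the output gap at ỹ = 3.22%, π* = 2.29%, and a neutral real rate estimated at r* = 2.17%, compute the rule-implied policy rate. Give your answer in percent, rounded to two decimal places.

i = 2.17 + 5.77 + 0.73 × (5.77 − 2.29) + 0.67 × 3.22
   = 2.17 + 5.77 + 2.5404 + 2.1574 = 12.64

12.64%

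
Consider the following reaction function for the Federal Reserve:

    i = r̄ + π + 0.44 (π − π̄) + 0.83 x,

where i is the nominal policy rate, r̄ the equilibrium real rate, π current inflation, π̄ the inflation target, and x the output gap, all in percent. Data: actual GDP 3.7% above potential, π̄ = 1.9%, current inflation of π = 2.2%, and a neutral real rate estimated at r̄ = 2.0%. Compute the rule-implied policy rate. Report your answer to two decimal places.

7.40%

Output 3.7% above potential → x = 3.7.
i = 2.0 + 2.2 + 0.44 × (2.2 − 1.9) + 0.83 × 3.7
   = 2.0 + 2.2 + 0.132 + 3.071 = 7.40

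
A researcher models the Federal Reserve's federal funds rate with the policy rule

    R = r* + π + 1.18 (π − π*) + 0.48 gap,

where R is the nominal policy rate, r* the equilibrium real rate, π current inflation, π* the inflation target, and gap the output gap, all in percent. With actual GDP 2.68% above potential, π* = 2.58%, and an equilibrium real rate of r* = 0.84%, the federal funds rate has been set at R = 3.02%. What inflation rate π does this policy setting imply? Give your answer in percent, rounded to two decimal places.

Output 2.68% above potential → gap = 2.68.
Collecting π: R = r* + (1 + 1.18) π − 1.18 π* + 0.48 gap
2.18 π = 3.02 − 0.84 + 1.18 × 2.58 − 0.48 × 2.68 = 3.938
π = 3.938 / 2.18 = 1.81

1.81%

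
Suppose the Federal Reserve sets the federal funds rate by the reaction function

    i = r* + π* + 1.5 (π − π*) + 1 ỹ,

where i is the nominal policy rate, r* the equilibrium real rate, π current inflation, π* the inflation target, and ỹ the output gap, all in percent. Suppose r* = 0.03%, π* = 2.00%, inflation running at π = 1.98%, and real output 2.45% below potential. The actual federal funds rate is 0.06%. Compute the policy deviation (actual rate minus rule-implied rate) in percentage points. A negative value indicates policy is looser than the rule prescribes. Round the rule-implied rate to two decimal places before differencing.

Output 2.45% below potential → ỹ = -2.45.
i = 0.03 + 2.00 + 1.5 × (1.98 − 2.00) + 1 × (-2.45)
   = 0.03 + 2 − 0.03 − 2.45 = -0.45
Deviation = 0.06 − (-0.45) = 0.51 pp.

0.51 pp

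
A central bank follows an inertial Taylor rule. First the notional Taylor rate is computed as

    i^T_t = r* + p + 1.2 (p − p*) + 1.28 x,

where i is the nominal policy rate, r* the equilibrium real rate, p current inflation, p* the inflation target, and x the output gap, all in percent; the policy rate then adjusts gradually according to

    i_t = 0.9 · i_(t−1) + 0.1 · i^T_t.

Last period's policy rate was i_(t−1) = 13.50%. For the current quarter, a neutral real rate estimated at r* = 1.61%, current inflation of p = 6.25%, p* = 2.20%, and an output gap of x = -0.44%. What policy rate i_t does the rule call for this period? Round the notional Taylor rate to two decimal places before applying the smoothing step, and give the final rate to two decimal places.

13.37%

i^T_t = 1.61 + 6.25 + 1.2 × (6.25 − 2.20) + 1.28 × (-0.44)
   = 1.61 + 6.25 + 4.86 − 0.5632 = 12.16
i_t = 0.9 × 13.50 + 0.1 × 12.16 = 12.15 + 1.216 = 13.37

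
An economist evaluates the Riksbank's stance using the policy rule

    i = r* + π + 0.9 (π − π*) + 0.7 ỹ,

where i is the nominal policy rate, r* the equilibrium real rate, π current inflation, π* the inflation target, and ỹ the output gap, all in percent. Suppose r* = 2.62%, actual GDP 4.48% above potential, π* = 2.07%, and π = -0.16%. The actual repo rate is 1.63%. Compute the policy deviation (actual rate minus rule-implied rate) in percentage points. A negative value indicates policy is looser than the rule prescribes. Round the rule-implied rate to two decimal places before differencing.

Output 4.48% above potential → ỹ = 4.48.
i = 2.62 + (-0.16) + 0.9 × (-0.16 − 2.07) + 0.7 × 4.48
   = 2.62 − 0.16 − 2.007 + 3.136 = 3.59
Deviation = 1.63 − 3.59 = -1.96 pp.

-1.96 pp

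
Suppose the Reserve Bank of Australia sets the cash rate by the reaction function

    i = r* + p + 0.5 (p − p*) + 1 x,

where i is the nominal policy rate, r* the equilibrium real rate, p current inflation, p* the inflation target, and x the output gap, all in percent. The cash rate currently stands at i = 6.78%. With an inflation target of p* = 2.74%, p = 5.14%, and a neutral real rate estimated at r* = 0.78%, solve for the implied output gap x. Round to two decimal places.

1 x = 6.78 − 0.78 − 5.14 − 0.5 × (5.14 − 2.74) = -0.34
x = -0.34 / 1 = -0.34

-0.34%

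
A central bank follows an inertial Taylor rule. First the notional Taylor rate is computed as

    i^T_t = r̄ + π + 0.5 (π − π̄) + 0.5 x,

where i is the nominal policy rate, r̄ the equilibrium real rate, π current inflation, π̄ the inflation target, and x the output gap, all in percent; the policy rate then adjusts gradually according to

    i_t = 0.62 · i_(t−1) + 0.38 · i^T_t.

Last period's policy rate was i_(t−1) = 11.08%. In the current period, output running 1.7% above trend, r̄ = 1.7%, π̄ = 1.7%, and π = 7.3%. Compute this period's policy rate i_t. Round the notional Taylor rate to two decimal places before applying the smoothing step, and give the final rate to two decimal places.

11.68%

Output 1.7% above potential → x = 1.7.
i^T_t = 1.7 + 7.3 + 0.5 × (7.3 − 1.7) + 0.5 × 1.7
   = 1.7 + 7.3 + 2.8 + 0.85 = 12.65
i_t = 0.62 × 11.08 + 0.38 × 12.65 = 6.8696 + 4.807 = 11.68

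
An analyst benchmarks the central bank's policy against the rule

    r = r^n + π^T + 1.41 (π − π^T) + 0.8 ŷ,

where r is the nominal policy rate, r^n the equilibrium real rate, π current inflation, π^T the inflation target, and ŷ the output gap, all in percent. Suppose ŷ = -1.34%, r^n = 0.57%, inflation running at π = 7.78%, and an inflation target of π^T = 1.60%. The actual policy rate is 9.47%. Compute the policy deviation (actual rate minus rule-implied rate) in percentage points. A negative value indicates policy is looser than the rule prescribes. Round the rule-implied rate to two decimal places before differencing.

-0.34 pp

r = 0.57 + 1.60 + 1.41 × (7.78 − 1.60) + 0.8 × (-1.34)
   = 0.57 + 1.6 + 8.7138 − 1.072 = 9.81
Deviation = 9.47 − 9.81 = -0.34 pp.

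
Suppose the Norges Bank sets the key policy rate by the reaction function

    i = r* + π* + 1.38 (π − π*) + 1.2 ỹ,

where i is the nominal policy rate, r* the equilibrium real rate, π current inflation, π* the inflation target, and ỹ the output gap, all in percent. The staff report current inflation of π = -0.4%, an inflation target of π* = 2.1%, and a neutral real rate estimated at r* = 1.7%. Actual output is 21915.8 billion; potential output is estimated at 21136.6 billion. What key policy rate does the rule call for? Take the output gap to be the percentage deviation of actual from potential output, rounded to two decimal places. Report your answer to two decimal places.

4.78%

Output gap = 100 × (21915.8 − 21136.6) / 21136.6 = 3.69%.
i = 1.70 + 2.10 + 1.38 × (-0.40 − 2.10) + 1.2 × 3.69
   = 1.70 + 2.1 − 3.45 + 4.428 = 4.78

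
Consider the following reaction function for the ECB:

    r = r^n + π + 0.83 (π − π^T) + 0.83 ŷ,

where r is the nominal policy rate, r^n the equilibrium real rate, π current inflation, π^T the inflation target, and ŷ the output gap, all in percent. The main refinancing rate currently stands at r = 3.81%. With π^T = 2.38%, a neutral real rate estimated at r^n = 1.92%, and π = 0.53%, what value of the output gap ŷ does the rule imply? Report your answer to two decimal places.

0.83 ŷ = 3.81 − 1.92 − 0.53 − 0.83 × (0.53 − 2.38) = 2.8955
ŷ = 2.8955 / 0.83 = 3.49

3.49%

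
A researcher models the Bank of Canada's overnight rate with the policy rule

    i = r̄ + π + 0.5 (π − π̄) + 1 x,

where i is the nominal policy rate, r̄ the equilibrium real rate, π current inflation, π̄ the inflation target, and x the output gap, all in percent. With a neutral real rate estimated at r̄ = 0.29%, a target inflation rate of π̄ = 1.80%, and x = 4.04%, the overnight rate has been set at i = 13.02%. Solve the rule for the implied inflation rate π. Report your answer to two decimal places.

6.39%

Collecting π: i = r̄ + (1 + 0.5) π − 0.5 π̄ + 1 x
1.5 π = 13.02 − 0.29 + 0.5 × 1.80 − 1 × 4.04 = 9.59
π = 9.59 / 1.5 = 6.39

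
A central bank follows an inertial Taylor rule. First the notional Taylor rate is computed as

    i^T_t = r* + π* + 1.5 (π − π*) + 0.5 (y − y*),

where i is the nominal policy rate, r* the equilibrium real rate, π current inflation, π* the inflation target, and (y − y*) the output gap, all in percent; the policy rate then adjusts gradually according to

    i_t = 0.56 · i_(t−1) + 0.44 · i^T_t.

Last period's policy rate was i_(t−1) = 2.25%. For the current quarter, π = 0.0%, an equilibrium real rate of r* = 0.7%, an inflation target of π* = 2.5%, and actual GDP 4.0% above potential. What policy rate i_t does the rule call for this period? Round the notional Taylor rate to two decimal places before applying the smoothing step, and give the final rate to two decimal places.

1.90%

Output 4.0% above potential → (y − y*) = 4.0.
i^T_t = 0.7 + 2.5 + 1.5 × (0.0 − 2.5) + 0.5 × 4.0
   = 0.7 + 2.5 − 3.75 + 2 = 1.45
i_t = 0.56 × 2.25 + 0.44 × 1.45 = 1.26 + 0.638 = 1.90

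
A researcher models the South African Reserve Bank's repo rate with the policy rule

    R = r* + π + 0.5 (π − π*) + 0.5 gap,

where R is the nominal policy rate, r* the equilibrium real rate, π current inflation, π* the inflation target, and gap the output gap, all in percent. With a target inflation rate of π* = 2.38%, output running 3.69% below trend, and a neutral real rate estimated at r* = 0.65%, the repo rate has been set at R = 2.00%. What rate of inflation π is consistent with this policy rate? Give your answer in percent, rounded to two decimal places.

2.92%

Output 3.69% below potential → gap = -3.69.
Collecting π: R = r* + (1 + 0.5) π − 0.5 π* + 0.5 gap
1.5 π = 2.00 − 0.65 + 0.5 × 2.38 − 0.5 × (-3.69) = 4.385
π = 4.385 / 1.5 = 2.92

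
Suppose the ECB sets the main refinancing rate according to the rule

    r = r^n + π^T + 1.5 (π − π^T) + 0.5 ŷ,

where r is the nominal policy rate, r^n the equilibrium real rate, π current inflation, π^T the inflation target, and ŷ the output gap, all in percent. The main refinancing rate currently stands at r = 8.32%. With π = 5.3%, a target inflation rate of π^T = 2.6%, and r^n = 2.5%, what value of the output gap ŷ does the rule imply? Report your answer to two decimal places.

-1.66%

0.5 ŷ = 8.32 − 2.5 − 2.6 − 1.5 × (5.3 − 2.6) = -0.83
ŷ = -0.83 / 0.5 = -1.66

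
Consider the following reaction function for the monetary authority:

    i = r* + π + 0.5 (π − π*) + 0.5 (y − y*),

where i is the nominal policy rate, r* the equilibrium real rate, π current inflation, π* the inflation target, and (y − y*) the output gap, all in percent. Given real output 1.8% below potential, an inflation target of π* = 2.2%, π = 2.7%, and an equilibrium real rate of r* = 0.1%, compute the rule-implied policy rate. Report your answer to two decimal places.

Output 1.8% below potential → (y − y*) = -1.8.
i = 0.1 + 2.7 + 0.5 × (2.7 − 2.2) + 0.5 × (-1.8)
   = 0.1 + 2.7 + 0.25 − 0.9 = 2.15

2.15%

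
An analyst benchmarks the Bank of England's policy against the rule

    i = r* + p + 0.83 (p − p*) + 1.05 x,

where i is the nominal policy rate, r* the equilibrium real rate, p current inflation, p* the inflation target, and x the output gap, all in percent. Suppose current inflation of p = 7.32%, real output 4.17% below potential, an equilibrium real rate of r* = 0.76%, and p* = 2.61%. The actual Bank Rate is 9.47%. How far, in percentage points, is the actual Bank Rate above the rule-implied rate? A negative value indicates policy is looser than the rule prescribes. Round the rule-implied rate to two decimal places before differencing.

1.86 pp

Output 4.17% below potential → x = -4.17.
i = 0.76 + 7.32 + 0.83 × (7.32 − 2.61) + 1.05 × (-4.17)
   = 0.76 + 7.32 + 3.9093 − 4.3785 = 7.61
Deviation = 9.47 − 7.61 = 1.86 pp.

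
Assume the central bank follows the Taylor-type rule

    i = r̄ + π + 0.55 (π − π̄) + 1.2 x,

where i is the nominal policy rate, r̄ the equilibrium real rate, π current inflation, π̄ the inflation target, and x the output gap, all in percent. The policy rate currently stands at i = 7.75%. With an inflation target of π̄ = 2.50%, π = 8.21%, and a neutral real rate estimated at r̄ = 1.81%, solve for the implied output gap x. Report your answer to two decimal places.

1.2 x = 7.75 − 1.81 − 8.21 − 0.55 × (8.21 − 2.50) = -5.4105
x = -5.4105 / 1.2 = -4.51

-4.51%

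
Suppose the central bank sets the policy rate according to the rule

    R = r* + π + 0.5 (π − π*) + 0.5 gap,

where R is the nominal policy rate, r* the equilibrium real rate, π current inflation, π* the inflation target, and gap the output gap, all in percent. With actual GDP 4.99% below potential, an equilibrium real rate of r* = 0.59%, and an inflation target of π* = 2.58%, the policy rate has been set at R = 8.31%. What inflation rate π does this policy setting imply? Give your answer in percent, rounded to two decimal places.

7.67%

Output 4.99% below potential → gap = -4.99.
Collecting π: R = r* + (1 + 0.5) π − 0.5 π* + 0.5 gap
1.5 π = 8.31 − 0.59 + 0.5 × 2.58 − 0.5 × (-4.99) = 11.505
π = 11.505 / 1.5 = 7.67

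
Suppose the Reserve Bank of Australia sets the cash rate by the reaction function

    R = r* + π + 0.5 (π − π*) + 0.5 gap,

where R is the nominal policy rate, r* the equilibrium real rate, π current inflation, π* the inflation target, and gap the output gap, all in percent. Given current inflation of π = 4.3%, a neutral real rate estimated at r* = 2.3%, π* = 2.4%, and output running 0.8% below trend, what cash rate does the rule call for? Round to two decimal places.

7.15%

Output 0.8% below potential → gap = -0.8.
R = 2.3 + 4.3 + 0.5 × (4.3 − 2.4) + 0.5 × (-0.8)
   = 2.3 + 4.3 + 0.95 − 0.4 = 7.15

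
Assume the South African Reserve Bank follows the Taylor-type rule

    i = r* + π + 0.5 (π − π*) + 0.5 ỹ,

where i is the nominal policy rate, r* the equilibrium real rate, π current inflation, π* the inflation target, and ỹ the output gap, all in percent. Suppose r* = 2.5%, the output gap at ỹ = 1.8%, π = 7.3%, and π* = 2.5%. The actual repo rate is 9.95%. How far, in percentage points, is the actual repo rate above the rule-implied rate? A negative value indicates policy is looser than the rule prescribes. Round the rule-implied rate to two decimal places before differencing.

-3.15 pp

i = 2.5 + 7.3 + 0.5 × (7.3 − 2.5) + 0.5 × 1.8
   = 2.5 + 7.3 + 2.4 + 0.9 = 13.10
Deviation = 9.95 − 13.10 = -3.15 pp.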